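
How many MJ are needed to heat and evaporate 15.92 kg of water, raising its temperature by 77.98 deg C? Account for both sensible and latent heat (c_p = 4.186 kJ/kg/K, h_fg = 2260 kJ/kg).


E = m_water * (4.186 * dT + 2260) / 1000
= 15.92 * (4.186 * 77.98 + 2260) / 1000
= 41.1759 MJ

41.1759 MJ


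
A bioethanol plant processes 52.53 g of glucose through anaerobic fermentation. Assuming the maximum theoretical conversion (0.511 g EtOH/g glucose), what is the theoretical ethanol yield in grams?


Theoretical ethanol yield: m_EtOH = 0.511 * m_glucose
m_EtOH = 0.511 * 52.53 = 26.8428 g

26.8428 g


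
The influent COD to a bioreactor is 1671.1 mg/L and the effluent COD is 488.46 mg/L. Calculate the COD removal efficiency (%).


eta = (COD_in - COD_out) / COD_in * 100
= (1671.1 - 488.46) / 1671.1 * 100
= 70.7702%

70.7702%


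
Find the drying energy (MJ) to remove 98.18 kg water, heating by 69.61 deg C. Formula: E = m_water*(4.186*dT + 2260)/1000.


E = m_water * (4.186 * dT + 2260) / 1000
= 98.18 * (4.186 * 69.61 + 2260) / 1000
= 250.4952 MJ

250.4952 MJ


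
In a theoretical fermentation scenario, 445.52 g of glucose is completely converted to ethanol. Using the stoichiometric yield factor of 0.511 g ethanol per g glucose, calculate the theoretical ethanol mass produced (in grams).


Theoretical ethanol yield: m_EtOH = 0.511 * m_glucose
m_EtOH = 0.511 * 445.52 = 227.6607 g

227.6607 g


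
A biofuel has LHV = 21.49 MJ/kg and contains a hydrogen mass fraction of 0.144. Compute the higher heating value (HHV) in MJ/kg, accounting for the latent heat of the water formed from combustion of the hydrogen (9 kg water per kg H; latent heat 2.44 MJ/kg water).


HHV = LHV + H_frac * 9 * 2.44
= 21.49 + 0.144 * 9 * 2.44
= 24.6522 MJ/kg

24.6522 MJ/kg


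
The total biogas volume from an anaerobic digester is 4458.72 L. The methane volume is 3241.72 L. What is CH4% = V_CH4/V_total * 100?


CH4% = V_CH4 / V_total * 100
= 3241.72 / 4458.72 * 100
= 72.7052%

72.7052%


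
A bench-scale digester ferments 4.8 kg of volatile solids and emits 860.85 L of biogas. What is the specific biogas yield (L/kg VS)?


Y = V / VS
= 860.85 / 4.8
= 179.3438 L/kg VS

179.3438 L/kg VS


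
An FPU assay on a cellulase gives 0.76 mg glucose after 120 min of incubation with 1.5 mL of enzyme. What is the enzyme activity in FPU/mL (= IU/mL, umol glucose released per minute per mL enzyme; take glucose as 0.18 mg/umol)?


Activity = glucose_mg / (0.18 mg/umol * V_mL * t_min)
= 0.76 / (0.18 * 1.5 * 120)
= 0.0235 FPU/mL

0.0235 FPU/mL


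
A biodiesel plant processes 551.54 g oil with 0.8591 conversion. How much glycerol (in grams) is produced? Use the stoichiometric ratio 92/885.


glycerol = oil * conv * (92/885)
= 551.54 * 0.8591 * 92 / 885
= 49.2567 g

49.2567 g


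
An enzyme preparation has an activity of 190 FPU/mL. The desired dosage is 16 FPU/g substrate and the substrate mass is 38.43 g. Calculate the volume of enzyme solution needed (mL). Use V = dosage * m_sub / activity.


V = dosage * m_sub / activity
V = 16 * 38.43 / 190
V = 3.2362 mL

3.2362 mL


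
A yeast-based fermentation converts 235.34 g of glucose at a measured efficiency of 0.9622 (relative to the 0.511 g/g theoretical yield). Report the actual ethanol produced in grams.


Actual ethanol: m = 0.511 * 235.34 * 0.9622
m = 115.7130 g

115.7130 g


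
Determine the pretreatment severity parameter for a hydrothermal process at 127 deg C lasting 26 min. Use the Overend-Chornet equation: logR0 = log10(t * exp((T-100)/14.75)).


logR0 = log10(t * exp((T - 100) / 14.75))
= log10(26 * exp((127 - 100) / 14.75))
= 2.2100

2.2100


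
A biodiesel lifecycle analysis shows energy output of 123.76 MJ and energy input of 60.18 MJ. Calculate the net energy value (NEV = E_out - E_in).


NEV = E_out - E_in
= 123.76 - 60.18
= 63.5800 MJ

63.5800 MJ


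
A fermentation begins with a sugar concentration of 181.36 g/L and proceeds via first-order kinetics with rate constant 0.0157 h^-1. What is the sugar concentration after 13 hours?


S = S0 * exp(-k * t)
S = 181.36 * exp(-0.0157 * 13)
S = 147.8775 g/L

147.8775 g/L


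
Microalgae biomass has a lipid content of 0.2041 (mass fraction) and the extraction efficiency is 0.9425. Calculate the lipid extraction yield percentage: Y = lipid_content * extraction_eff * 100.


Y = lipid_content * extraction_eff * 100
= 0.2041 * 0.9425 * 100
= 19.2364%

19.2364%


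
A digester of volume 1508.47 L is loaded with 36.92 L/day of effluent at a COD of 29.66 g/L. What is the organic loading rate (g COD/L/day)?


OLR = Q * S / V
= 36.92 * 29.66 / 1508.47
= 0.7259 g/L/day

0.7259 g/L/day


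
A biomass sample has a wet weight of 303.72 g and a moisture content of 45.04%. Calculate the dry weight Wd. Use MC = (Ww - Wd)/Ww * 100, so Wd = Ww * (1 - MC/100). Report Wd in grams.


Wd = Ww * (1 - MC/100)
= 303.72 * (1 - 45.04/100)
= 166.9245 g

166.9245 g


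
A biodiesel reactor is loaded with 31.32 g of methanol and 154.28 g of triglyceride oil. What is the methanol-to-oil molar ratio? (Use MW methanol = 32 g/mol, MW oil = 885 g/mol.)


Molar ratio = n_MeOH / n_oil = (MeOH/32) / (oil/885) = (MeOH * 885) / (32 * oil)
= (31.32 * 885) / (32 * 154.28)
= 5.6144

5.6144


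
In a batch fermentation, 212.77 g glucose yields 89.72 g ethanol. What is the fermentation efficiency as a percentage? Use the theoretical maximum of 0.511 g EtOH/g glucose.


Fermentation efficiency = (actual / (0.511 * glucose)) * 100
= (89.72 / (0.511 * 212.77)) * 100
= 82.5198%

82.5198%


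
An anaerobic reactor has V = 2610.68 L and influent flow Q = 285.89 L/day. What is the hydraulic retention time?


HRT = V / Q
= 2610.68 / 285.89
= 9.1318 days

9.1318 days


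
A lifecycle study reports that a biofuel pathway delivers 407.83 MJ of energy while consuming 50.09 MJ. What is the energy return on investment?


EROI = E_out / E_in
= 407.83 / 50.09
= 8.1419

8.1419


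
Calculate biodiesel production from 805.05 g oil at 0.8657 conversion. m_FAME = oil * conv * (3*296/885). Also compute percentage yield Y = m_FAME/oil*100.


m_FAME = oil * conv * (3 * 296 / 885) = oil * conv * (888/885)
= 805.05 * 0.8657 * 888 / 885
= 699.2943 g
Y = m_FAME / oil * 100 = conv * (888/885) * 100
= 0.8657 * 888 / 885 * 100
= 86.86%

699.2943 g FAME; Y = 86.86%


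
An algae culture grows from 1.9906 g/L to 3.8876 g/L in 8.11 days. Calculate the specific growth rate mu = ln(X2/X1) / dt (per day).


mu = ln(X2/X1) / dt
= ln(3.8876/1.9906) / 8.11
= 0.0825 per day

0.0825 per day


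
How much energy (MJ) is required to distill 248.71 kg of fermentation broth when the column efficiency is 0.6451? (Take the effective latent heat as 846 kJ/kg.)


E = m * 846 / (eta * 1000)
= 248.71 * 846 / (0.6451 * 1000)
= 326.1644 MJ

326.1644 MJ


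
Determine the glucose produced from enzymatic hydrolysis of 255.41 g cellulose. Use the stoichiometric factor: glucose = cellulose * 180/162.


glucose = cellulose * 180/162
= 255.41 * 180/162
= 283.7889 g

283.7889 g


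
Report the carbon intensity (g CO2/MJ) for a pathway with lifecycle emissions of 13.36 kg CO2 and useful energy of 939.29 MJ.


CI = CO2 * 1000 / E
= 13.36 * 1000 / 939.29
= 14.2235 g CO2/MJ

14.2235 g CO2/MJ


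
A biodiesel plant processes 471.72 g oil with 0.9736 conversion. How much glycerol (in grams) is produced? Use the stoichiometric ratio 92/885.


glycerol = oil * conv * (92/885)
= 471.72 * 0.9736 * 92 / 885
= 47.7430 g

47.7430 g


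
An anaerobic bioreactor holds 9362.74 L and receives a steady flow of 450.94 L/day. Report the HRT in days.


HRT = V / Q
= 9362.74 / 450.94
= 20.7627 days

20.7627 days


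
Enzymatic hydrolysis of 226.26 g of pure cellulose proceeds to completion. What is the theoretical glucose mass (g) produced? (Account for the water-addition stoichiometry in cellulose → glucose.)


glucose = cellulose * 180/162
= 226.26 * 180/162
= 251.4000 g

251.4000 g


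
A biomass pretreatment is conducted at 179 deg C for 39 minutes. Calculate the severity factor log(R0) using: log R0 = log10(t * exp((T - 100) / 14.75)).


logR0 = log10(t * exp((T - 100) / 14.75))
= log10(39 * exp((179 - 100) / 14.75))
= 3.9171

3.9171


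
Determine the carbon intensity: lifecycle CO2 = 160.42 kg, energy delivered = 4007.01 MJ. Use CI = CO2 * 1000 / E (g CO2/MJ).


CI = CO2 * 1000 / E
= 160.42 * 1000 / 4007.01
= 40.0348 g CO2/MJ

40.0348 g CO2/MJ


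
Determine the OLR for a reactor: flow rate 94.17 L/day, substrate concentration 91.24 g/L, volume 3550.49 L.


OLR = Q * S / V
= 94.17 * 91.24 / 3550.49
= 2.4200 g/L/day

2.4200 g/L/day


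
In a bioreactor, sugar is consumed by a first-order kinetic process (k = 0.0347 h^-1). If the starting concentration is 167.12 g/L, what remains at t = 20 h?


S = S0 * exp(-k * t)
S = 167.12 * exp(-0.0347 * 20)
S = 83.4888 g/L

83.4888 g/L


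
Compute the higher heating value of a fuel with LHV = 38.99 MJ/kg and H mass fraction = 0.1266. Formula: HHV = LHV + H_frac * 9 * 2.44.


HHV = LHV + H_frac * 9 * 2.44
= 38.99 + 0.1266 * 9 * 2.44
= 41.7701 MJ/kg

41.7701 MJ/kg


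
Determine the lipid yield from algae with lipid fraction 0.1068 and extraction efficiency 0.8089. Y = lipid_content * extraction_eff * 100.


Y = lipid_content * extraction_eff * 100
= 0.1068 * 0.8089 * 100
= 8.6391%

8.6391%


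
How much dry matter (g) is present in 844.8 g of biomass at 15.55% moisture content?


Wd = Ww * (1 - MC/100)
= 844.8 * (1 - 15.55/100)
= 713.4336 g

713.4336 g


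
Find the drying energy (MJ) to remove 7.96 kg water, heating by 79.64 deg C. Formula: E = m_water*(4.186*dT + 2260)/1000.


E = m_water * (4.186 * dT + 2260) / 1000
= 7.96 * (4.186 * 79.64 + 2260) / 1000
= 20.6432 MJ

20.6432 MJ


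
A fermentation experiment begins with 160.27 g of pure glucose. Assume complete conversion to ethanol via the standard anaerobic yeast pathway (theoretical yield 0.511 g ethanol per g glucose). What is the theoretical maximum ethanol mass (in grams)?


Theoretical ethanol yield: m_EtOH = 0.511 * m_glucose
m_EtOH = 0.511 * 160.27 = 81.8980 g

81.8980 g


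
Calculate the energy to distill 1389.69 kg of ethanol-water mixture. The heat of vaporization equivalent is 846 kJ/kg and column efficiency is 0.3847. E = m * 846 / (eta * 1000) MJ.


E = m * 846 / (eta * 1000)
= 1389.69 * 846 / (0.3847 * 1000)
= 3056.0898 MJ

3056.0898 MJ


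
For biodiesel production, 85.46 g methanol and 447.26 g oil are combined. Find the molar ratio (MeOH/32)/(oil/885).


Molar ratio = n_MeOH / n_oil = (MeOH/32) / (oil/885) = (MeOH * 885) / (32 * oil)
= (85.46 * 885) / (32 * 447.26)
= 5.2844

5.2844


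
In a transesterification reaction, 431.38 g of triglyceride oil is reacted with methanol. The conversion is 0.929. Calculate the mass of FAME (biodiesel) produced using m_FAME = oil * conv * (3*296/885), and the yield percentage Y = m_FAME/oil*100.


m_FAME = oil * conv * (3 * 296 / 885) = oil * conv * (888/885)
= 431.38 * 0.929 * 888 / 885
= 402.1105 g
Y = m_FAME / oil * 100 = conv * (888/885) * 100
= 0.929 * 888 / 885 * 100
= 93.21%

402.1105 g FAME; Y = 93.21%


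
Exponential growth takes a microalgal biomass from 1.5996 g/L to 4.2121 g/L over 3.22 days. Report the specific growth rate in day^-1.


mu = ln(X2/X1) / dt
= ln(4.2121/1.5996) / 3.22
= 0.3007 per day

0.3007 per day


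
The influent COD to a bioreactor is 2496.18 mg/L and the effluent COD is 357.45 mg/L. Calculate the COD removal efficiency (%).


eta = (COD_in - COD_out) / COD_in * 100
= (2496.18 - 357.45) / 2496.18 * 100
= 85.6801%

85.6801%


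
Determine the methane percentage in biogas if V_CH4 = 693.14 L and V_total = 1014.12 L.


CH4% = V_CH4 / V_total * 100
= 693.14 / 1014.12 * 100
= 68.3489%

68.3489%


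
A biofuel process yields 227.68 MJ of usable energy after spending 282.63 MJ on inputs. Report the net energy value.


NEV = E_out - E_in
= 227.68 - 282.63
= -54.9500 MJ

-54.9500 MJ


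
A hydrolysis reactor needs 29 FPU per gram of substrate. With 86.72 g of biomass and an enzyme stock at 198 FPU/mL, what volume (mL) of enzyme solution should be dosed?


V = dosage * m_sub / activity
V = 29 * 86.72 / 198
V = 12.7014 mL

12.7014 mL


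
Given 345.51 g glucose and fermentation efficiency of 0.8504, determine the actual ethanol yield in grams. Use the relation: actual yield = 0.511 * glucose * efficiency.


Actual ethanol: m = 0.511 * 345.51 * 0.8504
m = 150.1429 g

150.1429 g


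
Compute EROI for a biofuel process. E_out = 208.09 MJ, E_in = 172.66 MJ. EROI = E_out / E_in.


EROI = E_out / E_in
= 208.09 / 172.66
= 1.2052

1.2052


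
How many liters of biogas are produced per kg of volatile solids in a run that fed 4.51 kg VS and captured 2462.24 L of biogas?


Y = V / VS
= 2462.24 / 4.51
= 545.9512 L/kg VS

545.9512 L/kg VS


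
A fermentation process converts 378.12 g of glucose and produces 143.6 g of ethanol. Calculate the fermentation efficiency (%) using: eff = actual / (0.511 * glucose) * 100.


Fermentation efficiency = (actual / (0.511 * glucose)) * 100
= (143.6 / (0.511 * 378.12)) * 100
= 74.3197%

74.3197%


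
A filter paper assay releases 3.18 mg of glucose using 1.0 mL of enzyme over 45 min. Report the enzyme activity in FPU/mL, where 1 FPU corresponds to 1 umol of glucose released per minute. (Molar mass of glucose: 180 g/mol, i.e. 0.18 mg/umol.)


Activity = glucose_mg / (0.18 mg/umol * V_mL * t_min)
= 3.18 / (0.18 * 1.0 * 45)
= 0.3926 FPU/mL

0.3926 FPU/mL


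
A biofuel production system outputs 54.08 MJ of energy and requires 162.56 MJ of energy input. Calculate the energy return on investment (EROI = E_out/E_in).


EROI = E_out / E_in
= 54.08 / 162.56
= 0.3327

0.3327


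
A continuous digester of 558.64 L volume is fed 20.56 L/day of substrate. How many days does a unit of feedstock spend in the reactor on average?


HRT = V / Q
= 558.64 / 20.56
= 27.1712 days

27.1712 days


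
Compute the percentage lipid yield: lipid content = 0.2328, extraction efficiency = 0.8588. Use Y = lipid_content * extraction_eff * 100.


Y = lipid_content * extraction_eff * 100
= 0.2328 * 0.8588 * 100
= 19.9929%

19.9929%


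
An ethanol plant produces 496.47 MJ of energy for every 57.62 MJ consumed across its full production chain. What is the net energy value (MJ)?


NEV = E_out - E_in
= 496.47 - 57.62
= 438.8500 MJ

438.8500 MJ


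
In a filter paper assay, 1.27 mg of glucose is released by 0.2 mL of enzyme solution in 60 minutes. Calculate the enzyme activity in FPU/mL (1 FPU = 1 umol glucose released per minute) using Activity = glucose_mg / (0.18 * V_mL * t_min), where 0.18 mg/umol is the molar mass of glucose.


Activity = glucose_mg / (0.18 mg/umol * V_mL * t_min)
= 1.27 / (0.18 * 0.2 * 60)
= 0.5880 FPU/mL

0.5880 FPU/mL


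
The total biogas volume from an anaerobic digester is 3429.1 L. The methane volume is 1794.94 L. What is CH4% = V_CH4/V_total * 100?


CH4% = V_CH4 / V_total * 100
= 1794.94 / 3429.1 * 100
= 52.3443%

52.3443%


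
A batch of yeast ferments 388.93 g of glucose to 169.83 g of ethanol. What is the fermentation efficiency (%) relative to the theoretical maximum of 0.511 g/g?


Fermentation efficiency = (actual / (0.511 * glucose)) * 100
= (169.83 / (0.511 * 388.93)) * 100
= 85.4520%

85.4520%


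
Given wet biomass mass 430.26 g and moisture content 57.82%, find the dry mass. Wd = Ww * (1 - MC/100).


Wd = Ww * (1 - MC/100)
= 430.26 * (1 - 57.82/100)
= 181.4837 g

181.4837 g


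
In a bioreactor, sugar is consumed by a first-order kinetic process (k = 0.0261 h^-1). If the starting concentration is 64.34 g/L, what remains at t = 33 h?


S = S0 * exp(-k * t)
S = 64.34 * exp(-0.0261 * 33)
S = 27.1909 g/L

27.1909 g/L


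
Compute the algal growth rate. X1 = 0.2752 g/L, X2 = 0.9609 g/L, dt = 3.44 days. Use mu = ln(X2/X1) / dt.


mu = ln(X2/X1) / dt
= ln(0.9609/0.2752) / 3.44
= 0.3635 per day

0.3635 per day


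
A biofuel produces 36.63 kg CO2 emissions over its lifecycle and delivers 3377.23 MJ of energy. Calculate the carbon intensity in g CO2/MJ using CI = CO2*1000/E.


CI = CO2 * 1000 / E
= 36.63 * 1000 / 3377.23
= 10.8462 g CO2/MJ

10.8462 g CO2/MJ


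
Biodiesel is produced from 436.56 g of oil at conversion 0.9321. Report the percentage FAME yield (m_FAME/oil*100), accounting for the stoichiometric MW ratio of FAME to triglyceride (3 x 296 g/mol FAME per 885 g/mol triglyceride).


m_FAME = oil * conv * (3 * 296 / 885) = oil * conv * (888/885)
= 436.56 * 0.9321 * 888 / 885
= 408.2970 g
Y = m_FAME / oil * 100 = conv * (888/885) * 100
= 0.9321 * 888 / 885 * 100
= 93.53%

93.53%


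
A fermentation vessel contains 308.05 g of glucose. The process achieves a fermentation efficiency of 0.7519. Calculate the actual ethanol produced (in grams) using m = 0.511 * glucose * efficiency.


Actual ethanol: m = 0.511 * 308.05 * 0.7519
m = 118.3592 g

118.3592 g


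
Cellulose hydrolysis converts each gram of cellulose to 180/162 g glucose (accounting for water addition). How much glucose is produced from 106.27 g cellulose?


glucose = cellulose * 180/162
= 106.27 * 180/162
= 118.0778 g

118.0778 g


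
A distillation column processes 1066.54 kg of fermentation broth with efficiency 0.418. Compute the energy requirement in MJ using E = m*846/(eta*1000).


E = m * 846 / (eta * 1000)
= 1066.54 * 846 / (0.418 * 1000)
= 2158.5953 MJ

2158.5953 MJ


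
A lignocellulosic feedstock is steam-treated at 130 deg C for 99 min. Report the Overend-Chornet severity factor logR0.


logR0 = log10(t * exp((T - 100) / 14.75))
= log10(99 * exp((130 - 100) / 14.75))
= 2.8789

2.8789


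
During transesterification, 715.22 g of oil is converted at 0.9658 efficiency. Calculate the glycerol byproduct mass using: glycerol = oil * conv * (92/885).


glycerol = oil * conv * (92/885)
= 715.22 * 0.9658 * 92 / 885
= 71.8078 g

71.8078 g


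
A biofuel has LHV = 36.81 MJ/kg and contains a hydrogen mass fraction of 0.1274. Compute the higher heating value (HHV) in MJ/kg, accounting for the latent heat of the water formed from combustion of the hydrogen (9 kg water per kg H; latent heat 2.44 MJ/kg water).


HHV = LHV + H_frac * 9 * 2.44
= 36.81 + 0.1274 * 9 * 2.44
= 39.6077 MJ/kg

39.6077 MJ/kg


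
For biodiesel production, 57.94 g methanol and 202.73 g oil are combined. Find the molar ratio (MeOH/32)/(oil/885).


Molar ratio = n_MeOH / n_oil = (MeOH/32) / (oil/885) = (MeOH * 885) / (32 * oil)
= (57.94 * 885) / (32 * 202.73)
= 7.9041

7.9041


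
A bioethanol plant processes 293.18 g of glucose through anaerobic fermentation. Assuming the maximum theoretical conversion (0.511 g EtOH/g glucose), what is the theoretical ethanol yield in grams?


Theoretical ethanol yield: m_EtOH = 0.511 * m_glucose
m_EtOH = 0.511 * 293.18 = 149.8150 g

149.8150 g


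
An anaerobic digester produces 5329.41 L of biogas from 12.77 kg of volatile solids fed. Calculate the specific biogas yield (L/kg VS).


Y = V / VS
= 5329.41 / 12.77
= 417.3383 L/kg VS

417.3383 L/kg VS


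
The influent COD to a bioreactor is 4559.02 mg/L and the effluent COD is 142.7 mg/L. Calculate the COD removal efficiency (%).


eta = (COD_in - COD_out) / COD_in * 100
= (4559.02 - 142.7) / 4559.02 * 100
= 96.8699%

96.8699%


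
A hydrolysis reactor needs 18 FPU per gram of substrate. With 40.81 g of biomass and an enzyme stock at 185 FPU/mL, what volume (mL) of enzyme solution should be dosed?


V = dosage * m_sub / activity
V = 18 * 40.81 / 185
V = 3.9707 mL

3.9707 mL


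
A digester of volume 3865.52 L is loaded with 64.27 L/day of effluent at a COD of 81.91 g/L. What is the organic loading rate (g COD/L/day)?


OLR = Q * S / V
= 64.27 * 81.91 / 3865.52
= 1.3619 g/L/day

1.3619 g/L/day


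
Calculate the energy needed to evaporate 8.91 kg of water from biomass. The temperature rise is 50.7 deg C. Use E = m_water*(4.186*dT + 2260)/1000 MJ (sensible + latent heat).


E = m_water * (4.186 * dT + 2260) / 1000
= 8.91 * (4.186 * 50.7 + 2260) / 1000
= 22.0276 MJ

22.0276 MJ


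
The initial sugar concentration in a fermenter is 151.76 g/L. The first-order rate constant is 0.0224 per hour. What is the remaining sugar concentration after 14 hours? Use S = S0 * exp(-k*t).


S = S0 * exp(-k * t)
S = 151.76 * exp(-0.0224 * 14)
S = 110.9079 g/L

110.9079 g/L


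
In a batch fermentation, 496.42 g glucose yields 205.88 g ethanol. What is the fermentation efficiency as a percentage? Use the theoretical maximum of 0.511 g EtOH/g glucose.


Fermentation efficiency = (actual / (0.511 * glucose)) * 100
= (205.88 / (0.511 * 496.42)) * 100
= 81.1604%

81.1604%


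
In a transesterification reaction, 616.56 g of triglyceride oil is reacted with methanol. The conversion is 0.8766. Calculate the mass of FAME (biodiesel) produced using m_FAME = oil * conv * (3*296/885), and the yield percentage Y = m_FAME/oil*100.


m_FAME = oil * conv * (3 * 296 / 885) = oil * conv * (888/885)
= 616.56 * 0.8766 * 888 / 885
= 542.3086 g
Y = m_FAME / oil * 100 = conv * (888/885) * 100
= 0.8766 * 888 / 885 * 100
= 87.96%

542.3086 g FAME; Y = 87.96%


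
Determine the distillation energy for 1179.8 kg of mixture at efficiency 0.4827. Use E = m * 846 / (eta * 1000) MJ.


E = m * 846 / (eta * 1000)
= 1179.8 * 846 / (0.4827 * 1000)
= 2067.7663 MJ

2067.7663 MJ


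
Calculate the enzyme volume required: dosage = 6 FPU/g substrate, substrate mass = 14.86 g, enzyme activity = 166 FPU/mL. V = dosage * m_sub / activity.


V = dosage * m_sub / activity
V = 6 * 14.86 / 166
V = 0.5371 mL

0.5371 mL


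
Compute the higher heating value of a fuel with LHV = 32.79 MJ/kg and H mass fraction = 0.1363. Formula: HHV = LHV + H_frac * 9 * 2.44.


HHV = LHV + H_frac * 9 * 2.44
= 32.79 + 0.1363 * 9 * 2.44
= 35.7831 MJ/kg

35.7831 MJ/kg


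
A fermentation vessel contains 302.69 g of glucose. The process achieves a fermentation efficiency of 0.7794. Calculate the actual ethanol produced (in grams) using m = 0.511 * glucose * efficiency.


Actual ethanol: m = 0.511 * 302.69 * 0.7794
m = 120.5534 g

120.5534 g


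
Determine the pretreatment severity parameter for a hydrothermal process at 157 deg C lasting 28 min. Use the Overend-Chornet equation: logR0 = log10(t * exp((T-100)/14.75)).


logR0 = log10(t * exp((T - 100) / 14.75))
= log10(28 * exp((157 - 100) / 14.75))
= 3.1254

3.1254


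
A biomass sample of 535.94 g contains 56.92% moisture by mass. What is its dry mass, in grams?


Wd = Ww * (1 - MC/100)
= 535.94 * (1 - 56.92/100)
= 230.8830 g

230.8830 g


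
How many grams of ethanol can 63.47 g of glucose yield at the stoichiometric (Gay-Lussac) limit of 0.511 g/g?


Theoretical ethanol yield: m_EtOH = 0.511 * m_glucose
m_EtOH = 0.511 * 63.47 = 32.4332 g

32.4332 g


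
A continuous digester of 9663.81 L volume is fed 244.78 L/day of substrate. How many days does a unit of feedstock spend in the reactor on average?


HRT = V / Q
= 9663.81 / 244.78
= 39.4796 days

39.4796 days


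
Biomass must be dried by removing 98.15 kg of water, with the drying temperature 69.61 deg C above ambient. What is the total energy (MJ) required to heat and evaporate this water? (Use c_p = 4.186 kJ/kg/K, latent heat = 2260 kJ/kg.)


E = m_water * (4.186 * dT + 2260) / 1000
= 98.15 * (4.186 * 69.61 + 2260) / 1000
= 250.4187 MJ

250.4187 MJ


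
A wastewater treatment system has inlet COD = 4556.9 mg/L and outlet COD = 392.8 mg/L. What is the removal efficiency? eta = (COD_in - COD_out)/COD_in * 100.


eta = (COD_in - COD_out) / COD_in * 100
= (4556.9 - 392.8) / 4556.9 * 100
= 91.3801%

91.3801%


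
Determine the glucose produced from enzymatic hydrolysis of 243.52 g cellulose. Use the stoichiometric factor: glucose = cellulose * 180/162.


glucose = cellulose * 180/162
= 243.52 * 180/162
= 270.5778 g

270.5778 g


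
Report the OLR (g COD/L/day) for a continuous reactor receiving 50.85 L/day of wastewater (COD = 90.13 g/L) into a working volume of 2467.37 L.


OLR = Q * S / V
= 50.85 * 90.13 / 2467.37
= 1.8575 g/L/day

1.8575 g/L/day


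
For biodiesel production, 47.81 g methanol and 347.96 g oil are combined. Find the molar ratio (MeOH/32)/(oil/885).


Molar ratio = n_MeOH / n_oil = (MeOH/32) / (oil/885) = (MeOH * 885) / (32 * oil)
= (47.81 * 885) / (32 * 347.96)
= 3.8000

3.8000


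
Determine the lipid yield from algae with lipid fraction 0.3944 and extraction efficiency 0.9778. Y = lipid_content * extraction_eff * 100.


Y = lipid_content * extraction_eff * 100
= 0.3944 * 0.9778 * 100
= 38.5644%

38.5644%


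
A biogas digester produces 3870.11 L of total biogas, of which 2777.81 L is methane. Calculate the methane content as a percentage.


CH4% = V_CH4 / V_total * 100
= 2777.81 / 3870.11 * 100
= 71.7760%

71.7760%


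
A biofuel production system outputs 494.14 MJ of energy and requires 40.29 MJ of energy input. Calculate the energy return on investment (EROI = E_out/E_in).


EROI = E_out / E_in
= 494.14 / 40.29
= 12.2646

12.2646


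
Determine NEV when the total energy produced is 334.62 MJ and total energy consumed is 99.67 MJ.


NEV = E_out - E_in
= 334.62 - 99.67
= 234.9500 MJ

234.9500 MJ


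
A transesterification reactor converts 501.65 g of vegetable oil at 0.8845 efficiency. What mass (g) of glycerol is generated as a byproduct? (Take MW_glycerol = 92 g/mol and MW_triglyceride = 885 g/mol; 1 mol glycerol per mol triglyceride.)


glycerol = oil * conv * (92/885)
= 501.65 * 0.8845 * 92 / 885
= 46.1257 g

46.1257 g


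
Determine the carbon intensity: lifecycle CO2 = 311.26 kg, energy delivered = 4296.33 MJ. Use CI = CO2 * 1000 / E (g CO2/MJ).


CI = CO2 * 1000 / E
= 311.26 * 1000 / 4296.33
= 72.4479 g CO2/MJ

72.4479 g CO2/MJ


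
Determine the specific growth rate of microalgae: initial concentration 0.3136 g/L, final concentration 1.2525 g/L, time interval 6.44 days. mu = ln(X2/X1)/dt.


mu = ln(X2/X1) / dt
= ln(1.2525/0.3136) / 6.44
= 0.2150 per day

0.2150 per day


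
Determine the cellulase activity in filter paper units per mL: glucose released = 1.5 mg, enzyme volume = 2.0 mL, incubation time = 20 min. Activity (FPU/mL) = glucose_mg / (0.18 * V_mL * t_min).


Activity = glucose_mg / (0.18 mg/umol * V_mL * t_min)
= 1.5 / (0.18 * 2.0 * 20)
= 0.2083 FPU/mL

0.2083 FPU/mL


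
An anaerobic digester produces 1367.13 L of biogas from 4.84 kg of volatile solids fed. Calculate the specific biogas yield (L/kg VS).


Y = V / VS
= 1367.13 / 4.84
= 282.4649 L/kg VS

282.4649 L/kg VS


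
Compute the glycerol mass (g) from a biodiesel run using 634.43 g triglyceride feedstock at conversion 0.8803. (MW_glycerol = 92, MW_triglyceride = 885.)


glycerol = oil * conv * (92/885)
= 634.43 * 0.8803 * 92 / 885
= 58.0576 g

58.0576 g


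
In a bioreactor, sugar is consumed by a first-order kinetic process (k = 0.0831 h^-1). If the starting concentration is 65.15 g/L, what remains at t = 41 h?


S = S0 * exp(-k * t)
S = 65.15 * exp(-0.0831 * 41)
S = 2.1589 g/L

2.1589 g/L


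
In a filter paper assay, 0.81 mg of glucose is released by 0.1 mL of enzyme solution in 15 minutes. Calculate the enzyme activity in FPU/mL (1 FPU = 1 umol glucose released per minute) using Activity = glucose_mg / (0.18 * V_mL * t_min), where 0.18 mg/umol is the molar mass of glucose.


Activity = glucose_mg / (0.18 mg/umol * V_mL * t_min)
= 0.81 / (0.18 * 0.1 * 15)
= 3.0000 FPU/mL

3.0000 FPU/mL


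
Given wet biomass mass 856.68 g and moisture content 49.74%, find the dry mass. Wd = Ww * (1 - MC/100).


Wd = Ww * (1 - MC/100)
= 856.68 * (1 - 49.74/100)
= 430.5674 g

430.5674 g


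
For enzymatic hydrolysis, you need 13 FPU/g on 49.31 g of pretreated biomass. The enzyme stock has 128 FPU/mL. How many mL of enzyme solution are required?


V = dosage * m_sub / activity
V = 13 * 49.31 / 128
V = 5.0080 mL

5.0080 mL


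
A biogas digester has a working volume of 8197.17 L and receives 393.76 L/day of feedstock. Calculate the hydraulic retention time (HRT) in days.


HRT = V / Q
= 8197.17 / 393.76
= 20.8177 days

20.8177 days


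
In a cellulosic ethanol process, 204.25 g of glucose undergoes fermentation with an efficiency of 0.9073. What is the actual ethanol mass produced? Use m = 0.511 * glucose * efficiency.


Actual ethanol: m = 0.511 * 204.25 * 0.9073
m = 94.6965 g

94.6965 g


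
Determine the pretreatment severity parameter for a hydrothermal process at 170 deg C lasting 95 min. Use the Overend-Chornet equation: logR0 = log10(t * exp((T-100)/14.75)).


logR0 = log10(t * exp((T - 100) / 14.75))
= log10(95 * exp((170 - 100) / 14.75))
= 4.0388

4.0388


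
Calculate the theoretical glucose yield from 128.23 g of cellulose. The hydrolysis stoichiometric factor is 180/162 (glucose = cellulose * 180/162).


glucose = cellulose * 180/162
= 128.23 * 180/162
= 142.4778 g

142.4778 g


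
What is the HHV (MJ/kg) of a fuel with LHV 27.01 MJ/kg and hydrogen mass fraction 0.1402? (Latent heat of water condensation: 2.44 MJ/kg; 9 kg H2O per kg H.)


HHV = LHV + H_frac * 9 * 2.44
= 27.01 + 0.1402 * 9 * 2.44
= 30.0888 MJ/kg

30.0888 MJ/kg


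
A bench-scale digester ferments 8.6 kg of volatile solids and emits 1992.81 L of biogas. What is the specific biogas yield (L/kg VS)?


Y = V / VS
= 1992.81 / 8.6
= 231.7221 L/kg VS

231.7221 L/kg VS


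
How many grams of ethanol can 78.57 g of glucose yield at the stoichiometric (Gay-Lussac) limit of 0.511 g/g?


Theoretical ethanol yield: m_EtOH = 0.511 * m_glucose
m_EtOH = 0.511 * 78.57 = 40.1493 g

40.1493 g


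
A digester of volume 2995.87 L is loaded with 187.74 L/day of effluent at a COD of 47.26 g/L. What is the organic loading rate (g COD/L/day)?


OLR = Q * S / V
= 187.74 * 47.26 / 2995.87
= 2.9616 g/L/day

2.9616 g/L/day


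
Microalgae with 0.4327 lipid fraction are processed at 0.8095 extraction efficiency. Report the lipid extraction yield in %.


Y = lipid_content * extraction_eff * 100
= 0.4327 * 0.8095 * 100
= 35.0271%

35.0271%


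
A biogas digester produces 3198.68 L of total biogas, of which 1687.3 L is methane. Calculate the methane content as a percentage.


CH4% = V_CH4 / V_total * 100
= 1687.3 / 3198.68 * 100
= 52.7499%

52.7499%


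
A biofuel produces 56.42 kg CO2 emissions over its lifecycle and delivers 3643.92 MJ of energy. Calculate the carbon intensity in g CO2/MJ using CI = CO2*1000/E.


CI = CO2 * 1000 / E
= 56.42 * 1000 / 3643.92
= 15.4833 g CO2/MJ

15.4833 g CO2/MJ


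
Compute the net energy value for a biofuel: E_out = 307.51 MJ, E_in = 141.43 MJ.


NEV = E_out - E_in
= 307.51 - 141.43
= 166.0800 MJ

166.0800 MJ


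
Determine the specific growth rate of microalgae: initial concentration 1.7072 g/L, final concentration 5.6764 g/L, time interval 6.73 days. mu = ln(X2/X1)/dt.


mu = ln(X2/X1) / dt
= ln(5.6764/1.7072) / 6.73
= 0.1785 per day

0.1785 per day


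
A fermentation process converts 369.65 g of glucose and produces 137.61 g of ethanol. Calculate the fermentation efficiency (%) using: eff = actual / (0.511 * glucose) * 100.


Fermentation efficiency = (actual / (0.511 * glucose)) * 100
= (137.61 / (0.511 * 369.65)) * 100
= 72.8515%

72.8515%


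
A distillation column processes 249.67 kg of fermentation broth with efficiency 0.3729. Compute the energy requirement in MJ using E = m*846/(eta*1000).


E = m * 846 / (eta * 1000)
= 249.67 * 846 / (0.3729 * 1000)
= 566.4275 MJ

566.4275 MJ


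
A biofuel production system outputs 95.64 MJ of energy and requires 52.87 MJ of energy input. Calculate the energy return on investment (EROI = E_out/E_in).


EROI = E_out / E_in
= 95.64 / 52.87
= 1.8090

1.8090


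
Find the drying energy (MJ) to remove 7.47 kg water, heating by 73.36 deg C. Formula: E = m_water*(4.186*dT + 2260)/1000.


E = m_water * (4.186 * dT + 2260) / 1000
= 7.47 * (4.186 * 73.36 + 2260) / 1000
= 19.1761 MJ

19.1761 MJ


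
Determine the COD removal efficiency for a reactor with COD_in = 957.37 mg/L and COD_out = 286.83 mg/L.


eta = (COD_in - COD_out) / COD_in * 100
= (957.37 - 286.83) / 957.37 * 100
= 70.0398%

70.0398%


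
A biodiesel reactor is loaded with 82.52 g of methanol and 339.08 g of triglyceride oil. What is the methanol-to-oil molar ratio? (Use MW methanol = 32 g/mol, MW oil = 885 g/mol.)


Molar ratio = n_MeOH / n_oil = (MeOH/32) / (oil/885) = (MeOH * 885) / (32 * oil)
= (82.52 * 885) / (32 * 339.08)
= 6.7305

6.7305


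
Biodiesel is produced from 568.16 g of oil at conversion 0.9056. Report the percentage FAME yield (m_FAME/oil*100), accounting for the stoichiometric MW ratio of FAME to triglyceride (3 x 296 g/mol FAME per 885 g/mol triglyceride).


m_FAME = oil * conv * (3 * 296 / 885) = oil * conv * (888/885)
= 568.16 * 0.9056 * 888 / 885
= 516.2699 g
Y = m_FAME / oil * 100 = conv * (888/885) * 100
= 0.9056 * 888 / 885 * 100
= 90.87%

90.87%


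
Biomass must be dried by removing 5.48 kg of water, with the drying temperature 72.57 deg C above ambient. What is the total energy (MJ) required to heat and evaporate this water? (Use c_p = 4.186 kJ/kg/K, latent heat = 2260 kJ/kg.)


E = m_water * (4.186 * dT + 2260) / 1000
= 5.48 * (4.186 * 72.57 + 2260) / 1000
= 14.0495 MJ

14.0495 MJ


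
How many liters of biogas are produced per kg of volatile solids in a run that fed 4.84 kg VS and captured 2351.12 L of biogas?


Y = V / VS
= 2351.12 / 4.84
= 485.7686 L/kg VS

485.7686 L/kg VS


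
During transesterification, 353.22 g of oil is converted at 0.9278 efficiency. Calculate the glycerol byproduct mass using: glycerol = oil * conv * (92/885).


glycerol = oil * conv * (92/885)
= 353.22 * 0.9278 * 92 / 885
= 34.0678 g

34.0678 g


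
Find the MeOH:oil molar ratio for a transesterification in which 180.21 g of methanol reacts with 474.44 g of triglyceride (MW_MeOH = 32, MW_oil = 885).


Molar ratio = n_MeOH / n_oil = (MeOH/32) / (oil/885) = (MeOH * 885) / (32 * oil)
= (180.21 * 885) / (32 * 474.44)
= 10.5049

10.5049


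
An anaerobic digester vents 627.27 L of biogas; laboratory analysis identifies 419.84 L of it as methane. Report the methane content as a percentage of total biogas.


CH4% = V_CH4 / V_total * 100
= 419.84 / 627.27 * 100
= 66.9313%

66.9313%


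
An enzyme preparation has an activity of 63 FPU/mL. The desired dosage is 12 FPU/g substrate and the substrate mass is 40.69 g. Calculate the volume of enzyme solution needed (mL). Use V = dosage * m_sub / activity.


V = dosage * m_sub / activity
V = 12 * 40.69 / 63
V = 7.7505 mL

7.7505 mL


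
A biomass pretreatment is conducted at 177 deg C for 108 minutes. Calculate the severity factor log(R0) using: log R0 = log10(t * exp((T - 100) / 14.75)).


logR0 = log10(t * exp((T - 100) / 14.75))
= log10(108 * exp((177 - 100) / 14.75))
= 4.3006

4.3006


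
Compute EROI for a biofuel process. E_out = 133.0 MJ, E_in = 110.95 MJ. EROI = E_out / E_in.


EROI = E_out / E_in
= 133.0 / 110.95
= 1.1987

1.1987


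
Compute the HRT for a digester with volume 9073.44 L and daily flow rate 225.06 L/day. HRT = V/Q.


HRT = V / Q
= 9073.44 / 225.06
= 40.3156 days

40.3156 days


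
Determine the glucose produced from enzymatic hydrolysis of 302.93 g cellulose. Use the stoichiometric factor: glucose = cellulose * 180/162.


glucose = cellulose * 180/162
= 302.93 * 180/162
= 336.5889 g

336.5889 g


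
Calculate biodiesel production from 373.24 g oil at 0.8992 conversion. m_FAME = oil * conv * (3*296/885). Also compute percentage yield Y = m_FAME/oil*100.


m_FAME = oil * conv * (3 * 296 / 885) = oil * conv * (888/885)
= 373.24 * 0.8992 * 888 / 885
= 336.7551 g
Y = m_FAME / oil * 100 = conv * (888/885) * 100
= 0.8992 * 888 / 885 * 100
= 90.22%

336.7551 g FAME; Y = 90.22%


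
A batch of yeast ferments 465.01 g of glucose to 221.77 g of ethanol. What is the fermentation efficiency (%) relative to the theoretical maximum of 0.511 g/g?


Fermentation efficiency = (actual / (0.511 * glucose)) * 100
= (221.77 / (0.511 * 465.01)) * 100
= 93.3296%

93.3296%


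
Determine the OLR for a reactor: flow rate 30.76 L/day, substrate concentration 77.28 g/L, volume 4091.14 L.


OLR = Q * S / V
= 30.76 * 77.28 / 4091.14
= 0.5810 g/L/day

0.5810 g/L/day


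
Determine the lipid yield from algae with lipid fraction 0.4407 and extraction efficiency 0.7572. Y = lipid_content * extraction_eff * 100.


Y = lipid_content * extraction_eff * 100
= 0.4407 * 0.7572 * 100
= 33.3698%

33.3698%


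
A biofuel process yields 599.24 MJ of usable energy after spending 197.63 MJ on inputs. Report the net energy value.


NEV = E_out - E_in
= 599.24 - 197.63
= 401.6100 MJ

401.6100 MJ


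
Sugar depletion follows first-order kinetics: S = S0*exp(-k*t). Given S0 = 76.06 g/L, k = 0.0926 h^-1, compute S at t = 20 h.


S = S0 * exp(-k * t)
S = 76.06 * exp(-0.0926 * 20)
S = 11.9356 g/L

11.9356 g/L


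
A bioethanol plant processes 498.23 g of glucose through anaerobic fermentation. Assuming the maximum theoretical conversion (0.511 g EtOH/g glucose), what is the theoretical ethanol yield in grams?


Theoretical ethanol yield: m_EtOH = 0.511 * m_glucose
m_EtOH = 0.511 * 498.23 = 254.5955 g

254.5955 g


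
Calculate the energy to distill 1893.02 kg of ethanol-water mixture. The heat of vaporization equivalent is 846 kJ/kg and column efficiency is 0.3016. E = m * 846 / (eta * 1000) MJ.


E = m * 846 / (eta * 1000)
= 1893.02 * 846 / (0.3016 * 1000)
= 5309.9964 MJ

5309.9964 MJ


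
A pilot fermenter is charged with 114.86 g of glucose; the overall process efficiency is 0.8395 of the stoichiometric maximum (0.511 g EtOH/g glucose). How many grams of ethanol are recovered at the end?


Actual ethanol: m = 0.511 * 114.86 * 0.8395
m = 49.2732 g

49.2732 g


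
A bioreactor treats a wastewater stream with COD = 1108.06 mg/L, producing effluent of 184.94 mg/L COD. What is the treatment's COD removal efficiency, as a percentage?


eta = (COD_in - COD_out) / COD_in * 100
= (1108.06 - 184.94) / 1108.06 * 100
= 83.3096%

83.3096%


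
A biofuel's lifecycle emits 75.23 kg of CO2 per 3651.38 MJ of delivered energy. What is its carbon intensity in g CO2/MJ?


CI = CO2 * 1000 / E
= 75.23 * 1000 / 3651.38
= 20.6032 g CO2/MJ

20.6032 g CO2/MJ


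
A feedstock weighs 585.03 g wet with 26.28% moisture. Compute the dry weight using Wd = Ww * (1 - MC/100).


Wd = Ww * (1 - MC/100)
= 585.03 * (1 - 26.28/100)
= 431.2841 g

431.2841 g


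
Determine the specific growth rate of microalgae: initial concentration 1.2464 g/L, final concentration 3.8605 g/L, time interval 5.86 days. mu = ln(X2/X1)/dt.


mu = ln(X2/X1) / dt
= ln(3.8605/1.2464) / 5.86
= 0.1929 per day

0.1929 per day


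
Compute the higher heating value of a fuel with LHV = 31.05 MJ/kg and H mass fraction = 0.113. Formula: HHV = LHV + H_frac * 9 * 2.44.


HHV = LHV + H_frac * 9 * 2.44
= 31.05 + 0.113 * 9 * 2.44
= 33.5315 MJ/kg

33.5315 MJ/kg


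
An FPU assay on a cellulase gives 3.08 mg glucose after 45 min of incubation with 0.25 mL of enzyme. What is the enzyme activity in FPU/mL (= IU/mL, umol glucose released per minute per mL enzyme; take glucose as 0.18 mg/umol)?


Activity = glucose_mg / (0.18 mg/umol * V_mL * t_min)
= 3.08 / (0.18 * 0.25 * 45)
= 1.5210 FPU/mL

1.5210 FPU/mL


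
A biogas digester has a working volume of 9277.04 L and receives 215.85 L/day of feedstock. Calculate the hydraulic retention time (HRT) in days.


HRT = V / Q
= 9277.04 / 215.85
= 42.9791 days

42.9791 days


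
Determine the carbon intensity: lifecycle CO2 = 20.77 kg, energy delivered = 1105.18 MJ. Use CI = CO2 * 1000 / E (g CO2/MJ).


CI = CO2 * 1000 / E
= 20.77 * 1000 / 1105.18
= 18.7933 g CO2/MJ

18.7933 g CO2/MJ
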